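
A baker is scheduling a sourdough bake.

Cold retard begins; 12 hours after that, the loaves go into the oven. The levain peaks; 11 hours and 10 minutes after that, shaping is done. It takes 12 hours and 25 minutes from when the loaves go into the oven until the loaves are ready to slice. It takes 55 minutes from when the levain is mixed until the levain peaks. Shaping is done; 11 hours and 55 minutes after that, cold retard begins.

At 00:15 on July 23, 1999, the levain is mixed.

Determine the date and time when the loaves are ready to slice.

00:40 on July 25, 1999

The levain is mixed: 00:15 Jul 23, 1999.
The levain peaks: 00:15 Jul 23, 1999 + 55m = 01:10 Jul 23, 1999.
Shaping is done: 01:10 Jul 23, 1999 + 11h10m = 12:20 Jul 23, 1999.
Cold retard begins: 12:20 Jul 23, 1999 + 11h55m = 00:15 Jul 24, 1999.
The loaves go into the oven: 00:15 Jul 24, 1999 + 12h = 12:15 Jul 24, 1999.
The loaves are ready to slice: 12:15 Jul 24, 1999 + 12h25m = 00:40 Jul 25, 1999.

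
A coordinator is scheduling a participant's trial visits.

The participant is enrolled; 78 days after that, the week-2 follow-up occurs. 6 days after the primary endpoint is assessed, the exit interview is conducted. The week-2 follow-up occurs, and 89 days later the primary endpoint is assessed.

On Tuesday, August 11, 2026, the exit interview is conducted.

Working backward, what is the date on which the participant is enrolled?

The exit interview is conducted: Aug 11, 2026.
The primary endpoint is assessed: Aug 11, 2026 − 6 days = Aug 5, 2026.
The week-2 follow-up occurs: Aug 5, 2026 − 89 days = May 8, 2026.
The participant is enrolled: May 8, 2026 − 78 days = Feb 19, 2026.

Thursday, February 19, 2026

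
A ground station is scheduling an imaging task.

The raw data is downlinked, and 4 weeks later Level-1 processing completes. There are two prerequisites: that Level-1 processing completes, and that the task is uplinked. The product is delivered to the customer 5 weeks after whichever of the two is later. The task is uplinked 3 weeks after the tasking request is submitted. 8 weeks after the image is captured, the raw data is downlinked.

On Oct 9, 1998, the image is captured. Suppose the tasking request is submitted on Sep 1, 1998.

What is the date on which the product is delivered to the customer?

Feb 5, 1999

The image is captured: Oct 9, 1998.
The raw data is downlinked: Oct 9, 1998 + 8 weeks = Dec 4, 1998.
Level-1 processing completes: Dec 4, 1998 + 4 weeks = Jan 1, 1999.
The tasking request is submitted: Sep 1, 1998.
The task is uplinked: Sep 1, 1998 + 3 weeks = Sep 22, 1998.
Both prerequisites met — Level-1 processing completes (Jan 1, 1999), the task is uplinked (Sep 22, 1998); the later is Jan 1, 1999.
The product is delivered to the customer: Jan 1, 1999 + 5 weeks = Feb 5, 1999.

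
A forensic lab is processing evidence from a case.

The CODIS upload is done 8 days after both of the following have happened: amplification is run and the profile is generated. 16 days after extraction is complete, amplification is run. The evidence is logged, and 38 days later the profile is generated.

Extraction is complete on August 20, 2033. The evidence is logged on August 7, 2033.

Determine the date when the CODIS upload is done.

September 22, 2033

Extraction is complete: Aug 20, 2033.
Amplification is run: Aug 20, 2033 + 16 days = Sep 5, 2033.
The evidence is logged: Aug 7, 2033.
The profile is generated: Aug 7, 2033 + 38 days = Sep 14, 2033.
Both prerequisites met — amplification is run (Sep 5, 2033), the profile is generated (Sep 14, 2033); the later is Sep 14, 2033.
The CODIS upload is done: Sep 14, 2033 + 8 days = Sep 22, 2033.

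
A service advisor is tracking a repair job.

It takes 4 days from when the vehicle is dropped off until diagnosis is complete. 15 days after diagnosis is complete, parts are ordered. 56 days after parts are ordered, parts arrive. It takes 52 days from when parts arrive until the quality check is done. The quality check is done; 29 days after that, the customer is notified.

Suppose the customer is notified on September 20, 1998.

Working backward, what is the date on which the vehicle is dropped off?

The customer is notified: Sep 20, 1998.
The quality check is done: Sep 20, 1998 − 29 days = Aug 22, 1998.
Parts arrive: Aug 22, 1998 − 52 days = Jul 1, 1998.
Parts are ordered: Jul 1, 1998 − 56 days = May 6, 1998.
Diagnosis is complete: May 6, 1998 − 15 days = Apr 21, 1998.
The vehicle is dropped off: Apr 21, 1998 − 4 days = Apr 17, 1998.

April 17, 1998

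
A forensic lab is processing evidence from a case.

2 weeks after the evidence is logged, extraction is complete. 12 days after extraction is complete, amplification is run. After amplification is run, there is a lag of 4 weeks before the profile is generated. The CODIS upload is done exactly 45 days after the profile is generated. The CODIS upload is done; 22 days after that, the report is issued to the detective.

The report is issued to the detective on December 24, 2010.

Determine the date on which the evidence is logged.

The report is issued to the detective: Dec 24, 2010.
The CODIS upload is done: Dec 24, 2010 − 22 days = Dec 2, 2010.
The profile is generated: Dec 2, 2010 − 45 days = Oct 18, 2010.
Amplification is run: Oct 18, 2010 − 4 weeks = Sep 20, 2010.
Extraction is complete: Sep 20, 2010 − 12 days = Sep 8, 2010.
The evidence is logged: Sep 8, 2010 − 2 weeks = Aug 25, 2010.

August 25, 2010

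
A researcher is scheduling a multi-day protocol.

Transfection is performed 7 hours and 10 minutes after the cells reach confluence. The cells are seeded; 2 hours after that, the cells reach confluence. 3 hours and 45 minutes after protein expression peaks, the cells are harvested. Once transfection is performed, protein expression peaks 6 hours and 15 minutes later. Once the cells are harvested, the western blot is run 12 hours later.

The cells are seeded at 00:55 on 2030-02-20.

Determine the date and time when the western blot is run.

08:05 on 2030-02-21

The cells are seeded: 00:55 Feb 20, 2030.
The cells reach confluence: 00:55 Feb 20, 2030 + 2h = 02:55 Feb 20, 2030.
Transfection is performed: 02:55 Feb 20, 2030 + 7h10m = 10:05 Feb 20, 2030.
Protein expression peaks: 10:05 Feb 20, 2030 + 6h15m = 16:20 Feb 20, 2030.
The cells are harvested: 16:20 Feb 20, 2030 + 3h45m = 20:05 Feb 20, 2030.
The western blot is run: 20:05 Feb 20, 2030 + 12h = 08:05 Feb 21, 2030.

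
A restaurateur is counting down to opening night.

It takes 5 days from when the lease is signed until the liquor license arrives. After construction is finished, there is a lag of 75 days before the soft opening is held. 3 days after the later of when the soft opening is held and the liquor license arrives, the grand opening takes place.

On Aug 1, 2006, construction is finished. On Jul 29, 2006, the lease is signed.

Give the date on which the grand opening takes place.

Construction is finished: Aug 1, 2006.
The soft opening is held: Aug 1, 2006 + 75 days = Oct 15, 2006.
The lease is signed: Jul 29, 2006.
The liquor license arrives: Jul 29, 2006 + 5 days = Aug 3, 2006.
Both prerequisites met — the soft opening is held (Oct 15, 2006), the liquor license arrives (Aug 3, 2006); the later is Oct 15, 2006.
The grand opening takes place: Oct 15, 2006 + 3 days = Oct 18, 2006.

Oct 18, 2006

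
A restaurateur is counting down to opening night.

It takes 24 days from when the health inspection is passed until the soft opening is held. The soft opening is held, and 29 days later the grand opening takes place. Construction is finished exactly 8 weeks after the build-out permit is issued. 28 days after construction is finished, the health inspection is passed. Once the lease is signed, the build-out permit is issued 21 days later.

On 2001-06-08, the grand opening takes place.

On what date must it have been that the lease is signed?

The grand opening takes place: Jun 8, 2001.
The soft opening is held: Jun 8, 2001 − 29 days = May 10, 2001.
The health inspection is passed: May 10, 2001 − 24 days = Apr 16, 2001.
Construction is finished: Apr 16, 2001 − 28 days = Mar 19, 2001.
The build-out permit is issued: Mar 19, 2001 − 8 weeks = Jan 22, 2001.
The lease is signed: Jan 22, 2001 − 21 days = Jan 1, 2001.

2001-01-01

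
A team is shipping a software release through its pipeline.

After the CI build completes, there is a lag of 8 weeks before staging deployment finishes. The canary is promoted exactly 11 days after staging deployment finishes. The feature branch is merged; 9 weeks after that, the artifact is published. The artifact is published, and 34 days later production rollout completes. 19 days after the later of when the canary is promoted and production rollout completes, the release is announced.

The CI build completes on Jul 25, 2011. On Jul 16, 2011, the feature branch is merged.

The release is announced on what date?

Nov 9, 2011

The CI build completes: Jul 25, 2011.
Staging deployment finishes: Jul 25, 2011 + 8 weeks = Sep 19, 2011.
The canary is promoted: Sep 19, 2011 + 11 days = Sep 30, 2011.
The feature branch is merged: Jul 16, 2011.
The artifact is published: Jul 16, 2011 + 9 weeks = Sep 17, 2011.
Production rollout completes: Sep 17, 2011 + 34 days = Oct 21, 2011.
Both prerequisites met — the canary is promoted (Sep 30, 2011), production rollout completes (Oct 21, 2011); the later is Oct 21, 2011.
The release is announced: Oct 21, 2011 + 19 days = Nov 9, 2011.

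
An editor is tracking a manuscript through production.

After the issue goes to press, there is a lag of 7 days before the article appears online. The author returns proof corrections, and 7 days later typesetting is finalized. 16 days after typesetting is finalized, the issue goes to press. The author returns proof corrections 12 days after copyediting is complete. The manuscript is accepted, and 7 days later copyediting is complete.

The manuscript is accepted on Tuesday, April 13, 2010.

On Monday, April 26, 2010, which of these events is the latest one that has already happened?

Copyediting is complete

The manuscript is accepted: Apr 13, 2010.
Copyediting is complete: Apr 13, 2010 + 7 days = Apr 20, 2010.
The author returns proof corrections: Apr 20, 2010 + 12 days = May 2, 2010.
Typesetting is finalized: May 2, 2010 + 7 days = May 9, 2010.
The issue goes to press: May 9, 2010 + 16 days = May 25, 2010.
The article appears online: May 25, 2010 + 7 days = Jun 1, 2010.
Apr 26, 2010 falls between when copyediting is complete (Apr 20, 2010) and when the author returns proof corrections (May 2, 2010).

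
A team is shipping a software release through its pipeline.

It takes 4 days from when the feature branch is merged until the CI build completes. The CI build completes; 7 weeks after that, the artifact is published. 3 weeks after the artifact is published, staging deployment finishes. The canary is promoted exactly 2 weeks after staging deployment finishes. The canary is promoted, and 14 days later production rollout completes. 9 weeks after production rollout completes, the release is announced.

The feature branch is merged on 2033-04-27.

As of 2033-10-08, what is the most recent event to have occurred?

Production rollout completes

The feature branch is merged: Apr 27, 2033.
The CI build completes: Apr 27, 2033 + 4 days = May 1, 2033.
The artifact is published: May 1, 2033 + 7 weeks = Jun 19, 2033.
Staging deployment finishes: Jun 19, 2033 + 3 weeks = Jul 10, 2033.
The canary is promoted: Jul 10, 2033 + 2 weeks = Jul 24, 2033.
Production rollout completes: Jul 24, 2033 + 14 days = Aug 7, 2033.
The release is announced: Aug 7, 2033 + 9 weeks = Oct 9, 2033.
Oct 8, 2033 falls between when production rollout completes (Aug 7, 2033) and when the release is announced (Oct 9, 2033).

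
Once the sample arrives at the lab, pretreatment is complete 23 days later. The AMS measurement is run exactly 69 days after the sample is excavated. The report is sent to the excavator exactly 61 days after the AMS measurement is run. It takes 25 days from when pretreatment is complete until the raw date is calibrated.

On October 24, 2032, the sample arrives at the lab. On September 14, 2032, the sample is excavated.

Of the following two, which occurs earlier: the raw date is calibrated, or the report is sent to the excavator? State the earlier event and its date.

The sample arrives at the lab: Oct 24, 2032.
Pretreatment is complete: Oct 24, 2032 + 23 days = Nov 16, 2032.
The raw date is calibrated: Nov 16, 2032 + 25 days = Dec 11, 2032.
The sample is excavated: Sep 14, 2032.
The AMS measurement is run: Sep 14, 2032 + 69 days = Nov 22, 2032.
The report is sent to the excavator: Nov 22, 2032 + 61 days = Jan 22, 2033.
Comparing: the raw date is calibrated on Dec 11, 2032 vs the report is sent to the excavator on Jan 22, 2033. Earlier: the raw date is calibrated.

The raw date is calibrated — December 11, 2032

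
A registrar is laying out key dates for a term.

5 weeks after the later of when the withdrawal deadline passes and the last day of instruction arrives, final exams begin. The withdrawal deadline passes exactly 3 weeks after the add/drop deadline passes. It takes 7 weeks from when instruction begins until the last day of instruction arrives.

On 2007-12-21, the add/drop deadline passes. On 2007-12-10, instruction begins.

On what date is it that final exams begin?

The add/drop deadline passes: Dec 21, 2007.
The withdrawal deadline passes: Dec 21, 2007 + 3 weeks = Jan 11, 2008.
Instruction begins: Dec 10, 2007.
The last day of instruction arrives: Dec 10, 2007 + 7 weeks = Jan 28, 2008.
Both prerequisites met — the withdrawal deadline passes (Jan 11, 2008), the last day of instruction arrives (Jan 28, 2008); the later is Jan 28, 2008.
Final exams begin: Jan 28, 2008 + 5 weeks = Mar 3, 2008.

2008-03-03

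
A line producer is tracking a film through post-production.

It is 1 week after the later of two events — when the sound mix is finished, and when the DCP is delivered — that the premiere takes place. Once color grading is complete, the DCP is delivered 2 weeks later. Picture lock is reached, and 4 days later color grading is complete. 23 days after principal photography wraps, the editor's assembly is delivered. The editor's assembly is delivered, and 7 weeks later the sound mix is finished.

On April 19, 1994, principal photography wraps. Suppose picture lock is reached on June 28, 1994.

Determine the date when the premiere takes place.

Principal photography wraps: Apr 19, 1994.
The editor's assembly is delivered: Apr 19, 1994 + 23 days = May 12, 1994.
The sound mix is finished: May 12, 1994 + 7 weeks = Jun 30, 1994.
Picture lock is reached: Jun 28, 1994.
Color grading is complete: Jun 28, 1994 + 4 days = Jul 2, 1994.
The DCP is delivered: Jul 2, 1994 + 2 weeks = Jul 16, 1994.
Both prerequisites met — the sound mix is finished (Jun 30, 1994), the DCP is delivered (Jul 16, 1994); the later is Jul 16, 1994.
The premiere takes place: Jul 16, 1994 + 1 week = Jul 23, 1994.

July 23, 1994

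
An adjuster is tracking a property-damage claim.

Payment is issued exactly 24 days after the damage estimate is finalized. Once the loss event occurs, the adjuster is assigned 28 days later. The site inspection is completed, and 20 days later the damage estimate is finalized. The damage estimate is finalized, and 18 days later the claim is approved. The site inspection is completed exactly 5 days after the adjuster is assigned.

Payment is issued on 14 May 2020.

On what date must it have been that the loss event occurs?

Payment is issued: May 14, 2020.
The damage estimate is finalized: May 14, 2020 − 24 days = Apr 20, 2020.
The site inspection is completed: Apr 20, 2020 − 20 days = Mar 31, 2020.
The adjuster is assigned: Mar 31, 2020 − 5 days = Mar 26, 2020.
The loss event occurs: Mar 26, 2020 − 28 days = Feb 27, 2020.

27 February 2020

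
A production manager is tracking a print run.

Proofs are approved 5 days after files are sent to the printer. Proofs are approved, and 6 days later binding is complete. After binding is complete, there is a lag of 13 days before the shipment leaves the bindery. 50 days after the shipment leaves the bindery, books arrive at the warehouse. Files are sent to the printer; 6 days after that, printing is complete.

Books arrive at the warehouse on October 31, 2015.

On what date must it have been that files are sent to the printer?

August 18, 2015

Books arrive at the warehouse: Oct 31, 2015.
The shipment leaves the bindery: Oct 31, 2015 − 50 days = Sep 11, 2015.
Binding is complete: Sep 11, 2015 − 13 days = Aug 29, 2015.
Proofs are approved: Aug 29, 2015 − 6 days = Aug 23, 2015.
Files are sent to the printer: Aug 23, 2015 − 5 days = Aug 18, 2015.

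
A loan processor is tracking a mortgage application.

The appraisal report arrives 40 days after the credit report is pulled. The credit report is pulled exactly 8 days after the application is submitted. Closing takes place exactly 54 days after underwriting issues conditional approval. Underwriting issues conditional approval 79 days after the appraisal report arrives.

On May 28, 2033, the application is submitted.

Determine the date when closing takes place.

The application is submitted: May 28, 2033.
The credit report is pulled: May 28, 2033 + 8 days = Jun 5, 2033.
The appraisal report arrives: Jun 5, 2033 + 40 days = Jul 15, 2033.
Underwriting issues conditional approval: Jul 15, 2033 + 79 days = Oct 2, 2033.
Closing takes place: Oct 2, 2033 + 54 days = Nov 25, 2033.

November 25, 2033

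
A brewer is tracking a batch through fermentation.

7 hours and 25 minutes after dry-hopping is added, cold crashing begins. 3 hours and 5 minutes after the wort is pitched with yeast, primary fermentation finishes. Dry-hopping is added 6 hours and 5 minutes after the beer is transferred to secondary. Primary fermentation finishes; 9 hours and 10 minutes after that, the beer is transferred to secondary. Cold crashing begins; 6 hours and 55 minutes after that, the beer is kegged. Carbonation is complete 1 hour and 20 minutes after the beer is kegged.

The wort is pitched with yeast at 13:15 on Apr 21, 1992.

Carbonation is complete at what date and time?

The wort is pitched with yeast: 13:15 Apr 21, 1992.
Primary fermentation finishes: 13:15 Apr 21, 1992 + 3h05m = 16:20 Apr 21, 1992.
The beer is transferred to secondary: 16:20 Apr 21, 1992 + 9h10m = 01:30 Apr 22, 1992.
Dry-hopping is added: 01:30 Apr 22, 1992 + 6h05m = 07:35 Apr 22, 1992.
Cold crashing begins: 07:35 Apr 22, 1992 + 7h25m = 15:00 Apr 22, 1992.
The beer is kegged: 15:00 Apr 22, 1992 + 6h55m = 21:55 Apr 22, 1992.
Carbonation is complete: 21:55 Apr 22, 1992 + 1h20m = 23:15 Apr 22, 1992.

23:15 on Apr 22, 1992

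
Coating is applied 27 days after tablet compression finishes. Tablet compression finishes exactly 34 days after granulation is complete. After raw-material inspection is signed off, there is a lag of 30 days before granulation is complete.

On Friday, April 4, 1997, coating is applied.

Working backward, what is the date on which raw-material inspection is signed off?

Friday, January 3, 1997

Coating is applied: Apr 4, 1997.
Tablet compression finishes: Apr 4, 1997 − 27 days = Mar 8, 1997.
Granulation is complete: Mar 8, 1997 − 34 days = Feb 2, 1997.
Raw-material inspection is signed off: Feb 2, 1997 − 30 days = Jan 3, 1997.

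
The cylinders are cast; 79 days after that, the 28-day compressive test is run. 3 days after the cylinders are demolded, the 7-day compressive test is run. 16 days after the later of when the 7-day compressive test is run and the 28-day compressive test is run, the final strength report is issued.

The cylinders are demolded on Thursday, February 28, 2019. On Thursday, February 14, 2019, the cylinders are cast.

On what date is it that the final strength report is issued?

The cylinders are demolded: Feb 28, 2019.
The 7-day compressive test is run: Feb 28, 2019 + 3 days = Mar 3, 2019.
The cylinders are cast: Feb 14, 2019.
The 28-day compressive test is run: Feb 14, 2019 + 79 days = May 4, 2019.
Both prerequisites met — the 7-day compressive test is run (Mar 3, 2019), the 28-day compressive test is run (May 4, 2019); the later is May 4, 2019.
The final strength report is issued: May 4, 2019 + 16 days = May 20, 2019.

Monday, May 20, 2019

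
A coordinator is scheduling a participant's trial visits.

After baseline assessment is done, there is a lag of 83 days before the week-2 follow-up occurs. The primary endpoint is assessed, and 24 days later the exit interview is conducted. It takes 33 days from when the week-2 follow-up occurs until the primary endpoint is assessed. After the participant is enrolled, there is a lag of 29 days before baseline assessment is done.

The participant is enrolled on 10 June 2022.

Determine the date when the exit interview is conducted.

The participant is enrolled: Jun 10, 2022.
Baseline assessment is done: Jun 10, 2022 + 29 days = Jul 9, 2022.
The week-2 follow-up occurs: Jul 9, 2022 + 83 days = Sep 30, 2022.
The primary endpoint is assessed: Sep 30, 2022 + 33 days = Nov 2, 2022.
The exit interview is conducted: Nov 2, 2022 + 24 days = Nov 26, 2022.

26 November 2022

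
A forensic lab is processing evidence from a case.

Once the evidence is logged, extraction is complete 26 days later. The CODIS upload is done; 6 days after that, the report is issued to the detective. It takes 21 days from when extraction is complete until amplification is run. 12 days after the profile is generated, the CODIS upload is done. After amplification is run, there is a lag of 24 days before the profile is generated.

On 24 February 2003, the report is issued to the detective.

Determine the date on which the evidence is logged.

27 November 2002

The report is issued to the detective: Feb 24, 2003.
The CODIS upload is done: Feb 24, 2003 − 6 days = Feb 18, 2003.
The profile is generated: Feb 18, 2003 − 12 days = Feb 6, 2003.
Amplification is run: Feb 6, 2003 − 24 days = Jan 13, 2003.
Extraction is complete: Jan 13, 2003 − 21 days = Dec 23, 2002.
The evidence is logged: Dec 23, 2002 − 26 days = Nov 27, 2002.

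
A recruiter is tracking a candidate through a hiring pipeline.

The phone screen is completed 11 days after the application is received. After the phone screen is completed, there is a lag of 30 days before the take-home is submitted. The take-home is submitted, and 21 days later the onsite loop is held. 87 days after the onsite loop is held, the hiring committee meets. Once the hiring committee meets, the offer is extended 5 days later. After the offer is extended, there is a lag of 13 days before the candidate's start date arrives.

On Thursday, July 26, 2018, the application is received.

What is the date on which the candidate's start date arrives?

The application is received: Jul 26, 2018.
The phone screen is completed: Jul 26, 2018 + 11 days = Aug 6, 2018.
The take-home is submitted: Aug 6, 2018 + 30 days = Sep 5, 2018.
The onsite loop is held: Sep 5, 2018 + 21 days = Sep 26, 2018.
The hiring committee meets: Sep 26, 2018 + 87 days = Dec 22, 2018.
The offer is extended: Dec 22, 2018 + 5 days = Dec 27, 2018.
The candidate's start date arrives: Dec 27, 2018 + 13 days = Jan 9, 2019.

Wednesday, January 9, 2019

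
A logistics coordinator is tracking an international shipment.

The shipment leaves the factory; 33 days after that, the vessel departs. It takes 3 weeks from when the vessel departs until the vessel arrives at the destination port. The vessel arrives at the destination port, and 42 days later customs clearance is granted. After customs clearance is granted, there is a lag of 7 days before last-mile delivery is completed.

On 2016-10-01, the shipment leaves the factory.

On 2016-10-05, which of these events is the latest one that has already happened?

The shipment leaves the factory

The shipment leaves the factory: Oct 1, 2016.
The vessel departs: Oct 1, 2016 + 33 days = Nov 3, 2016.
The vessel arrives at the destination port: Nov 3, 2016 + 3 weeks = Nov 24, 2016.
Customs clearance is granted: Nov 24, 2016 + 42 days = Jan 5, 2017.
Last-mile delivery is completed: Jan 5, 2017 + 7 days = Jan 12, 2017.
Oct 5, 2016 falls between when the shipment leaves the factory (Oct 1, 2016) and when the vessel departs (Nov 3, 2016).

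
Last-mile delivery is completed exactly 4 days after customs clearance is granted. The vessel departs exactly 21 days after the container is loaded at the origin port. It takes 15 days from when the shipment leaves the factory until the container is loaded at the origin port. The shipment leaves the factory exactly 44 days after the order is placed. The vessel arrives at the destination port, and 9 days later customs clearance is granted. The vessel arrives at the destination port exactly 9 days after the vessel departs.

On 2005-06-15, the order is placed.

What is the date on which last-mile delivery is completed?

The order is placed: Jun 15, 2005.
The shipment leaves the factory: Jun 15, 2005 + 44 days = Jul 29, 2005.
The container is loaded at the origin port: Jul 29, 2005 + 15 days = Aug 13, 2005.
The vessel departs: Aug 13, 2005 + 21 days = Sep 3, 2005.
The vessel arrives at the destination port: Sep 3, 2005 + 9 days = Sep 12, 2005.
Customs clearance is granted: Sep 12, 2005 + 9 days = Sep 21, 2005.
Last-mile delivery is completed: Sep 21, 2005 + 4 days = Sep 25, 2005.

2005-09-25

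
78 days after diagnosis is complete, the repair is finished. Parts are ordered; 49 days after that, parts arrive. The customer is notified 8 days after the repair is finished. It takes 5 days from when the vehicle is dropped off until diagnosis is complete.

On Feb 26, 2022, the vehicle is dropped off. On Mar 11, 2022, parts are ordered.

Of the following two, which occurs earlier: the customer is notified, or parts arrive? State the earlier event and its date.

Parts arrive — Apr 29, 2022

The vehicle is dropped off: Feb 26, 2022.
Diagnosis is complete: Feb 26, 2022 + 5 days = Mar 3, 2022.
The repair is finished: Mar 3, 2022 + 78 days = May 20, 2022.
The customer is notified: May 20, 2022 + 8 days = May 28, 2022.
Parts are ordered: Mar 11, 2022.
Parts arrive: Mar 11, 2022 + 49 days = Apr 29, 2022.
Comparing: the customer is notified on May 28, 2022 vs parts arrive on Apr 29, 2022. Earlier: parts arrive.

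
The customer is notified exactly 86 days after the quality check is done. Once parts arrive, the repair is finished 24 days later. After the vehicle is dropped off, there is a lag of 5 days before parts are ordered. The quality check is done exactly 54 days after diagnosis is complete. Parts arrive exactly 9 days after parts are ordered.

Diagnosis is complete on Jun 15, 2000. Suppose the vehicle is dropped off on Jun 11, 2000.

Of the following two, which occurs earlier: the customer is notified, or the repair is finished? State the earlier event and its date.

The repair is finished — Jul 19, 2000

Diagnosis is complete: Jun 15, 2000.
The quality check is done: Jun 15, 2000 + 54 days = Aug 8, 2000.
The customer is notified: Aug 8, 2000 + 86 days = Nov 2, 2000.
The vehicle is dropped off: Jun 11, 2000.
Parts are ordered: Jun 11, 2000 + 5 days = Jun 16, 2000.
Parts arrive: Jun 16, 2000 + 9 days = Jun 25, 2000.
The repair is finished: Jun 25, 2000 + 24 days = Jul 19, 2000.
Comparing: the customer is notified on Nov 2, 2000 vs the repair is finished on Jul 19, 2000. Earlier: the repair is finished.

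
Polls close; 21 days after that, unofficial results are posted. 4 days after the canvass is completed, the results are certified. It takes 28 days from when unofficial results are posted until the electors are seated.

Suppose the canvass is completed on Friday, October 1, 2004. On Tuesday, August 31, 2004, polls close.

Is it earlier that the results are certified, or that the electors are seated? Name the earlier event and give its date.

The results are certified — Tuesday, October 5, 2004

The canvass is completed: Oct 1, 2004.
The results are certified: Oct 1, 2004 + 4 days = Oct 5, 2004.
Polls close: Aug 31, 2004.
Unofficial results are posted: Aug 31, 2004 + 21 days = Sep 21, 2004.
The electors are seated: Sep 21, 2004 + 28 days = Oct 19, 2004.
Comparing: the results are certified on Oct 5, 2004 vs the electors are seated on Oct 19, 2004. Earlier: the results are certified.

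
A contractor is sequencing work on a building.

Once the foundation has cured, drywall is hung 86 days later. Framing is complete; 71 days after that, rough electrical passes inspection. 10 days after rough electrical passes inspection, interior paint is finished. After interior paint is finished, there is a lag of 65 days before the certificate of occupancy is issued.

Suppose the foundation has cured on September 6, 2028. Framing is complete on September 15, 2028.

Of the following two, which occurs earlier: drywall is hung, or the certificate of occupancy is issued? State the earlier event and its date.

Drywall is hung — December 1, 2028

The foundation has cured: Sep 6, 2028.
Drywall is hung: Sep 6, 2028 + 86 days = Dec 1, 2028.
Framing is complete: Sep 15, 2028.
Rough electrical passes inspection: Sep 15, 2028 + 71 days = Nov 25, 2028.
Interior paint is finished: Nov 25, 2028 + 10 days = Dec 5, 2028.
The certificate of occupancy is issued: Dec 5, 2028 + 65 days = Feb 8, 2029.
Comparing: drywall is hung on Dec 1, 2028 vs the certificate of occupancy is issued on Feb 8, 2029. Earlier: drywall is hung.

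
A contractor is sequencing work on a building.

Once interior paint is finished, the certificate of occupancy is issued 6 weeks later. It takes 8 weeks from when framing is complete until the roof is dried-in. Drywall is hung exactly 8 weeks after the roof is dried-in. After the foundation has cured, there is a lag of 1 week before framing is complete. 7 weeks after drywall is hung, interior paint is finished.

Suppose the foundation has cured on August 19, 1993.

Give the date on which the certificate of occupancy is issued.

March 17, 1994

The foundation has cured: Aug 19, 1993.
Framing is complete: Aug 19, 1993 + 1 week = Aug 26, 1993.
The roof is dried-in: Aug 26, 1993 + 8 weeks = Oct 21, 1993.
Drywall is hung: Oct 21, 1993 + 8 weeks = Dec 16, 1993.
Interior paint is finished: Dec 16, 1993 + 7 weeks = Feb 3, 1994.
The certificate of occupancy is issued: Feb 3, 1994 + 6 weeks = Mar 17, 1994.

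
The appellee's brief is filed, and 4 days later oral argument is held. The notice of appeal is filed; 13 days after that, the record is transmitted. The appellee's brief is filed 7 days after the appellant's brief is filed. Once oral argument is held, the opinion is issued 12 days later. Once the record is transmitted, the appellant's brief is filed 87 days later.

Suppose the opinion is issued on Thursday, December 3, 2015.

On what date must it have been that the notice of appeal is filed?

Sunday, August 2, 2015

The opinion is issued: Dec 3, 2015.
Oral argument is held: Dec 3, 2015 − 12 days = Nov 21, 2015.
The appellee's brief is filed: Nov 21, 2015 − 4 days = Nov 17, 2015.
The appellant's brief is filed: Nov 17, 2015 − 7 days = Nov 10, 2015.
The record is transmitted: Nov 10, 2015 − 87 days = Aug 15, 2015.
The notice of appeal is filed: Aug 15, 2015 − 13 days = Aug 2, 2015.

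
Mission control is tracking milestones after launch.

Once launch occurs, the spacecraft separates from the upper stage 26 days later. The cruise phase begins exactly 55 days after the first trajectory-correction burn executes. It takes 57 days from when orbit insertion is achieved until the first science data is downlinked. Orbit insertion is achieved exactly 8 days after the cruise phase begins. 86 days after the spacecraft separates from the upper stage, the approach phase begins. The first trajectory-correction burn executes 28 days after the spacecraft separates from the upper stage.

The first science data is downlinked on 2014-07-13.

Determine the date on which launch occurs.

2014-01-20

The first science data is downlinked: Jul 13, 2014.
Orbit insertion is achieved: Jul 13, 2014 − 57 days = May 17, 2014.
The cruise phase begins: May 17, 2014 − 8 days = May 9, 2014.
The first trajectory-correction burn executes: May 9, 2014 − 55 days = Mar 15, 2014.
The spacecraft separates from the upper stage: Mar 15, 2014 − 28 days = Feb 15, 2014.
Launch occurs: Feb 15, 2014 − 26 days = Jan 20, 2014.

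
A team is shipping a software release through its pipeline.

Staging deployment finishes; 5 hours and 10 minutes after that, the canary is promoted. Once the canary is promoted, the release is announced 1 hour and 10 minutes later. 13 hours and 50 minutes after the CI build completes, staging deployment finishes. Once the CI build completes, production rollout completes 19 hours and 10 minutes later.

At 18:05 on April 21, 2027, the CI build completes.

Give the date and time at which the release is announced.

The CI build completes: 18:05 Apr 21, 2027.
Staging deployment finishes: 18:05 Apr 21, 2027 + 13h50m = 07:55 Apr 22, 2027.
The canary is promoted: 07:55 Apr 22, 2027 + 5h10m = 13:05 Apr 22, 2027.
The release is announced: 13:05 Apr 22, 2027 + 1h10m = 14:15 Apr 22, 2027.

14:15 on April 22, 2027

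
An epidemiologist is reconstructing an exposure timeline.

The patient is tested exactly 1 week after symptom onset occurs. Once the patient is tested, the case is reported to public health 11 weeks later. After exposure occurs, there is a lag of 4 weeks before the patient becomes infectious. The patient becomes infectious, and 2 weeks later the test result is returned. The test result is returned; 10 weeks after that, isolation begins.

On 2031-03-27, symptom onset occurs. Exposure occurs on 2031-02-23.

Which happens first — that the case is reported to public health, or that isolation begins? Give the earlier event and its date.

Isolation begins — 2031-06-15

Symptom onset occurs: Mar 27, 2031.
The patient is tested: Mar 27, 2031 + 1 week = Apr 3, 2031.
The case is reported to public health: Apr 3, 2031 + 11 weeks = Jun 19, 2031.
Exposure occurs: Feb 23, 2031.
The patient becomes infectious: Feb 23, 2031 + 4 weeks = Mar 23, 2031.
The test result is returned: Mar 23, 2031 + 2 weeks = Apr 6, 2031.
Isolation begins: Apr 6, 2031 + 10 weeks = Jun 15, 2031.
Comparing: the case is reported to public health on Jun 19, 2031 vs isolation begins on Jun 15, 2031. Earlier: isolation begins.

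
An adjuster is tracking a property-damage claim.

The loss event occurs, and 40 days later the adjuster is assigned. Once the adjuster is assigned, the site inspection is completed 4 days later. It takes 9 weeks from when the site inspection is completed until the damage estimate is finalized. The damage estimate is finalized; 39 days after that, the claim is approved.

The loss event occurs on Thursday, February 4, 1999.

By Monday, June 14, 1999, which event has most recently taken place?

The damage estimate is finalized

The loss event occurs: Feb 4, 1999.
The adjuster is assigned: Feb 4, 1999 + 40 days = Mar 16, 1999.
The site inspection is completed: Mar 16, 1999 + 4 days = Mar 20, 1999.
The damage estimate is finalized: Mar 20, 1999 + 9 weeks = May 22, 1999.
The claim is approved: May 22, 1999 + 39 days = Jun 30, 1999.
Jun 14, 1999 falls between when the damage estimate is finalized (May 22, 1999) and when the claim is approved (Jun 30, 1999).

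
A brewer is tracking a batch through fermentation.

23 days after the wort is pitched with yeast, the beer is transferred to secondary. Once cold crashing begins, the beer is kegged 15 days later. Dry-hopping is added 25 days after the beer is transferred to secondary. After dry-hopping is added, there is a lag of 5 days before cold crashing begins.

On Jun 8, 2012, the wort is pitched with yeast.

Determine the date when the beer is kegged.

Aug 15, 2012

The wort is pitched with yeast: Jun 8, 2012.
The beer is transferred to secondary: Jun 8, 2012 + 23 days = Jul 1, 2012.
Dry-hopping is added: Jul 1, 2012 + 25 days = Jul 26, 2012.
Cold crashing begins: Jul 26, 2012 + 5 days = Jul 31, 2012.
The beer is kegged: Jul 31, 2012 + 15 days = Aug 15, 2012.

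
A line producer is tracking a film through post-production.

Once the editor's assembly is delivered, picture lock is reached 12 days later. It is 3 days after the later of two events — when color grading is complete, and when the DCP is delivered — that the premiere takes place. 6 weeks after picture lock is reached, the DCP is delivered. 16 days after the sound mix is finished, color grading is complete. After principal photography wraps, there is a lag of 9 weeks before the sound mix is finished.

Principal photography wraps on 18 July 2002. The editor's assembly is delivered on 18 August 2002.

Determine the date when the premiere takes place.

14 October 2002

Principal photography wraps: Jul 18, 2002.
The sound mix is finished: Jul 18, 2002 + 9 weeks = Sep 19, 2002.
Color grading is complete: Sep 19, 2002 + 16 days = Oct 5, 2002.
The editor's assembly is delivered: Aug 18, 2002.
Picture lock is reached: Aug 18, 2002 + 12 days = Aug 30, 2002.
The DCP is delivered: Aug 30, 2002 + 6 weeks = Oct 11, 2002.
Both prerequisites met — color grading is complete (Oct 5, 2002), the DCP is delivered (Oct 11, 2002); the later is Oct 11, 2002.
The premiere takes place: Oct 11, 2002 + 3 days = Oct 14, 2002.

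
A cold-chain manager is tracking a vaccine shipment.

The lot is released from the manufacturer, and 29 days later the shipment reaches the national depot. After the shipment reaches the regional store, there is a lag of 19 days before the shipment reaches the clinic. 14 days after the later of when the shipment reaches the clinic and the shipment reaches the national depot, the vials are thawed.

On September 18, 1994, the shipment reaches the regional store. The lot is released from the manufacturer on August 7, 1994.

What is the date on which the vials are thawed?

October 21, 1994

The shipment reaches the regional store: Sep 18, 1994.
The shipment reaches the clinic: Sep 18, 1994 + 19 days = Oct 7, 1994.
The lot is released from the manufacturer: Aug 7, 1994.
The shipment reaches the national depot: Aug 7, 1994 + 29 days = Sep 5, 1994.
Both prerequisites met — the shipment reaches the clinic (Oct 7, 1994), the shipment reaches the national depot (Sep 5, 1994); the later is Oct 7, 1994.
The vials are thawed: Oct 7, 1994 + 14 days = Oct 21, 1994.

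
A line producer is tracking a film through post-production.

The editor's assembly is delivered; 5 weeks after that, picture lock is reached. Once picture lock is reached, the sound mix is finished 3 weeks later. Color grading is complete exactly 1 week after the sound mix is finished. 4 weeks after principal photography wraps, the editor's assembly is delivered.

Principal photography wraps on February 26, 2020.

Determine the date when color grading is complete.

May 27, 2020

Principal photography wraps: Feb 26, 2020.
The editor's assembly is delivered: Feb 26, 2020 + 4 weeks = Mar 25, 2020.
Picture lock is reached: Mar 25, 2020 + 5 weeks = Apr 29, 2020.
The sound mix is finished: Apr 29, 2020 + 3 weeks = May 20, 2020.
Color grading is complete: May 20, 2020 + 1 week = May 27, 2020.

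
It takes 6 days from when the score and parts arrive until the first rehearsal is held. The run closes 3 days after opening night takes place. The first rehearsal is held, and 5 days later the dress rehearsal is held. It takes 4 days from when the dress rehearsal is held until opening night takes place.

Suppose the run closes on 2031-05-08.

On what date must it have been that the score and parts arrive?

2031-04-20

The run closes: May 8, 2031.
Opening night takes place: May 8, 2031 − 3 days = May 5, 2031.
The dress rehearsal is held: May 5, 2031 − 4 days = May 1, 2031.
The first rehearsal is held: May 1, 2031 − 5 days = Apr 26, 2031.
The score and parts arrive: Apr 26, 2031 − 6 days = Apr 20, 2031.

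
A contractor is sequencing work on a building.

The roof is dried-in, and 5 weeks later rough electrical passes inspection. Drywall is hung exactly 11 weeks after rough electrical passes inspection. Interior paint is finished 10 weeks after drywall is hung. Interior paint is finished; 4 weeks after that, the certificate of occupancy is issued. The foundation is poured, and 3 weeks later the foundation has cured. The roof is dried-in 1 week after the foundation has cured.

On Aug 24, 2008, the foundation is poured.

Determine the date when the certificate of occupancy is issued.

The foundation is poured: Aug 24, 2008.
The foundation has cured: Aug 24, 2008 + 3 weeks = Sep 14, 2008.
The roof is dried-in: Sep 14, 2008 + 1 week = Sep 21, 2008.
Rough electrical passes inspection: Sep 21, 2008 + 5 weeks = Oct 26, 2008.
Drywall is hung: Oct 26, 2008 + 11 weeks = Jan 11, 2009.
Interior paint is finished: Jan 11, 2009 + 10 weeks = Mar 22, 2009.
The certificate of occupancy is issued: Mar 22, 2009 + 4 weeks = Apr 19, 2009.

Apr 19, 2009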